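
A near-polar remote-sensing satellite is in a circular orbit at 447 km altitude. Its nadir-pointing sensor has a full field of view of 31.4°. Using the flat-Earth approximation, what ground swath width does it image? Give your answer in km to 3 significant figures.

Half-angle = 31.4°/2 = 15.7°.
Swath width ≈ 2h·tan(θ/2) = 2 × 447 × tan(15.7°) = 251.3 km.

251 km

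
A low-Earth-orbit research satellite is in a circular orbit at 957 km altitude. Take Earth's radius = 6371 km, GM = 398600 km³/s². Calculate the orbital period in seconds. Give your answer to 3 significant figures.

6240 seconds

Semi-major axis a = 6371 + 957 = 7328 km. Period T = 2π√(a³/μ) = 2π√(7328³/398600) = 6242.9 s = 104.05 min.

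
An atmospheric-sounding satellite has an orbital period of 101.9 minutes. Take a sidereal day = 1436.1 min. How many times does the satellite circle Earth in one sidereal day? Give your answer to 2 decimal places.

14.09

T = 101.9 min = 6114.0 s.
Orbits per sidereal day = 86166 / 6114.0 = 14.093.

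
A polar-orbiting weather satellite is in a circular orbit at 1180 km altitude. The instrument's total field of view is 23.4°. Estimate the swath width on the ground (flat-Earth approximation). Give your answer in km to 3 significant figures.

489 km

Half-angle = 23.4°/2 = 11.7°.
Swath width ≈ 2h·tan(θ/2) = 2 × 1180 × tan(11.7°) = 488.7 km.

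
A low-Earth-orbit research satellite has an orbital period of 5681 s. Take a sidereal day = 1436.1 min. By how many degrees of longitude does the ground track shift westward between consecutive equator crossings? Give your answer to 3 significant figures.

23.7°

During one orbit Earth rotates (5681.0 / 86166) × 360° = 23.74°.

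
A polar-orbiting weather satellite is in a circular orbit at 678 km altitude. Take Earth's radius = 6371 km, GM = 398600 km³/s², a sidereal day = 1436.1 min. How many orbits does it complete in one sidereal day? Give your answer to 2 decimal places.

14.63

Semi-major axis a = 6371 + 678 = 7049 km. Period T = 2π√(a³/μ) = 2π√(7049³/398600) = 5889.8 s = 98.16 min.
Orbits per sidereal day = 86166 / 5889.8 = 14.630.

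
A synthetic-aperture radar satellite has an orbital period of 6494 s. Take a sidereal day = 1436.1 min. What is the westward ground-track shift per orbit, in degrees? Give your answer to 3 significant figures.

27.1°

During one orbit Earth rotates (6494.0 / 86166) × 360° = 27.13°.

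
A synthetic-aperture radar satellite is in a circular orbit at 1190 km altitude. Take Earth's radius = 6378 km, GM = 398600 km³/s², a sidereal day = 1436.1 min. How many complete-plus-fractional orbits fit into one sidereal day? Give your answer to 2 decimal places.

13.15

Semi-major axis a = 6378 + 1190 = 7568 km. Period T = 2π√(a³/μ) = 2π√(7568³/398600) = 6552.1 s = 109.20 min.
Orbits per sidereal day = 86166 / 6552.1 = 13.151.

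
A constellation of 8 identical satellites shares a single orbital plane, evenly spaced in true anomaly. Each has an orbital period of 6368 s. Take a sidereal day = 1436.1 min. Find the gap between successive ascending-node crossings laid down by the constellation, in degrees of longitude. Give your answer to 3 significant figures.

3.33°

Single-satellite node shift = (6368.0/86166) × 360° = 26.61°.
With 8 satellites evenly phased, successive equator crossings are 26.61/8 = 3.326° apart.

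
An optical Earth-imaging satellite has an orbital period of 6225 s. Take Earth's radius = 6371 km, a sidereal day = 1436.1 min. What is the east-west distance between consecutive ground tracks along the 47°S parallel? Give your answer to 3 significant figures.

1970 km

Node shift per orbit = (6225.0/86166) × 360° = 26.01°.
Equatorial spacing = 26.01 × 111.2 km/° = 2892 km.
At 47° latitude, spacing = 2892 × cos(47°) = 1972 km.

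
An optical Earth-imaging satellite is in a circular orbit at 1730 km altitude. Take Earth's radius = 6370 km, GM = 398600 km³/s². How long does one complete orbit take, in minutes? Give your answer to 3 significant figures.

121 min

Semi-major axis a = 6370 + 1730 = 8100 km. Period T = 2π√(a³/μ) = 2π√(8100³/398600) = 7255.0 s = 120.92 min.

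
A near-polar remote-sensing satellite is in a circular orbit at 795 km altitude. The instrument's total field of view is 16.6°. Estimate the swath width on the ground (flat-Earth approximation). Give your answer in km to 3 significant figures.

232 km

Half-angle = 16.6°/2 = 8.3°.
Swath width ≈ 2h·tan(θ/2) = 2 × 795 × tan(8.3°) = 232.0 km.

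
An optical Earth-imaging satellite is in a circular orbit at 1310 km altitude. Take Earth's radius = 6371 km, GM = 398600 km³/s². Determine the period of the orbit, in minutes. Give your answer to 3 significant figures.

112 min

Semi-major axis a = 6371 + 1310 = 7681 km. Period T = 2π√(a³/μ) = 2π√(7681³/398600) = 6699.4 s = 111.66 min.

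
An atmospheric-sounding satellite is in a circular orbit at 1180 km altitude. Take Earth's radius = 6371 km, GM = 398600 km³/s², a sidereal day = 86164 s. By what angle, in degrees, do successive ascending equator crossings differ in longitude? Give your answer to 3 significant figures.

Semi-major axis a = 6371 + 1180 = 7551 km. Period T = 2π√(a³/μ) = 2π√(7551³/398600) = 6530.1 s = 108.83 min.
During one orbit Earth rotates (6530.1 / 86164) × 360° = 27.28°.

27.3°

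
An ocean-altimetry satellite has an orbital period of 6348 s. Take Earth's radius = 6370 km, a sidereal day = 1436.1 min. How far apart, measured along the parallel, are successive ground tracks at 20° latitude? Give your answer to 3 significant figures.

2770 km

Node shift per orbit = (6348.0/86166) × 360° = 26.52°.
Equatorial spacing = 26.52 × 111.2 km/° = 2949 km.
At 20° latitude, spacing = 2949 × cos(20°) = 2771 km.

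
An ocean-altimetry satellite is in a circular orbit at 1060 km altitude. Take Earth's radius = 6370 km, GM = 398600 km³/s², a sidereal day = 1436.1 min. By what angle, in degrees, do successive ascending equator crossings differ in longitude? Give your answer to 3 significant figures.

26.6°

Semi-major axis a = 6370 + 1060 = 7430 km. Period T = 2π√(a³/μ) = 2π√(7430³/398600) = 6373.7 s = 106.23 min.
During one orbit Earth rotates (6373.7 / 86166) × 360° = 26.63°.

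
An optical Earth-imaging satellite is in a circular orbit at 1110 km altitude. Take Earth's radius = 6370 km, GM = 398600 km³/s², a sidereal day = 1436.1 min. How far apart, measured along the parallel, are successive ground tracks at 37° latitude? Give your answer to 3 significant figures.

Semi-major axis a = 6370 + 1110 = 7480 km. Period T = 2π√(a³/μ) = 2π√(7480³/398600) = 6438.2 s = 107.30 min.
Node shift per orbit = (6438.2/86166) × 360° = 26.90°.
Equatorial spacing = 26.90 × 111.2 km/° = 2991 km.
At 37° latitude, spacing = 2991 × cos(37°) = 2388 km.

2390 km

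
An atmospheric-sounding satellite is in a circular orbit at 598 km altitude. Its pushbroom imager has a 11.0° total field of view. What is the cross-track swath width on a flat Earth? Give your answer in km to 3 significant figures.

Half-angle = 11.0°/2 = 5.5°.
Swath width ≈ 2h·tan(θ/2) = 2 × 598 × tan(5.5°) = 115.2 km.

115 km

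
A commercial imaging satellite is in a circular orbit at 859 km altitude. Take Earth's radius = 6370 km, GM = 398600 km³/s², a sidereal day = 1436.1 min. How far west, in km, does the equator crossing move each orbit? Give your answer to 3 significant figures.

Semi-major axis a = 6370 + 859 = 7229 km. Period T = 2π√(a³/μ) = 2π√(7229³/398600) = 6116.9 s = 101.95 min.
During one orbit Earth rotates (6116.9 / 86166) × 360° = 25.56°.
At the equator that is 25.56° × (2π·6370/360) km/° = 25.56 × 111.2 = 2841 km.

2840 km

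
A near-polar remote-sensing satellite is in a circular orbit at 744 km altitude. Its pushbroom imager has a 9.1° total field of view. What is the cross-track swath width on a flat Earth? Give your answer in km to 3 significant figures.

118 km

Half-angle = 9.1°/2 = 4.55°.
Swath width ≈ 2h·tan(θ/2) = 2 × 744 × tan(4.55°) = 118.4 km.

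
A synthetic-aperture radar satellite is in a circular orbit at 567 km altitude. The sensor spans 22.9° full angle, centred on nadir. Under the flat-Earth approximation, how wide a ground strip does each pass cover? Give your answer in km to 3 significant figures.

Half-angle = 22.9°/2 = 11.45°.
Swath width ≈ 2h·tan(θ/2) = 2 × 567 × tan(11.45°) = 229.7 km.

230 km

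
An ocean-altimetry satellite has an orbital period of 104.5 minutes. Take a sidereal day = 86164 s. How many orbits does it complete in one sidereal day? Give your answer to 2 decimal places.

T = 104.5 min = 6270.0 s.
Orbits per sidereal day = 86164 / 6270.0 = 13.742.

13.74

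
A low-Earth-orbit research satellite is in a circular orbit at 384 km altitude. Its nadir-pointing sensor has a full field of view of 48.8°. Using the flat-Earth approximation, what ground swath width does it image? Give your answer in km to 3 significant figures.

348 km

Half-angle = 48.8°/2 = 24.4°.
Swath width ≈ 2h·tan(θ/2) = 2 × 384 × tan(24.4°) = 348.4 km.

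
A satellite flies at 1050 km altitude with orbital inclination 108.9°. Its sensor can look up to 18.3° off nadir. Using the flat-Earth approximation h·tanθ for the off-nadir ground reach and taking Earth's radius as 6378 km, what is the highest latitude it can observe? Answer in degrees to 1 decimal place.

74.2°

Retrograde orbit: the ground track reaches ±(180° − i) = ±(180 − 108.9) = ±71.1°.
Sensor half-swath on the ground ≈ 1050·tan(18.3°) = 347 km = 3.12° of latitude.
Maximum observable latitude ≈ 71.1 + 3.12 = 74.2°.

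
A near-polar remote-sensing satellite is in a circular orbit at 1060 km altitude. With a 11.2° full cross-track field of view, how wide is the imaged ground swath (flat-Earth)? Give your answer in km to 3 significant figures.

208 km

Half-angle = 11.2°/2 = 5.6°.
Swath width ≈ 2h·tan(θ/2) = 2 × 1060 × tan(5.6°) = 207.9 km.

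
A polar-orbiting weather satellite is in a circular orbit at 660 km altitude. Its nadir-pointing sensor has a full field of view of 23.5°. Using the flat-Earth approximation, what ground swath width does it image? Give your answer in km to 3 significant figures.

Half-angle = 23.5°/2 = 11.75°.
Swath width ≈ 2h·tan(θ/2) = 2 × 660 × tan(11.75°) = 274.6 km.

275 km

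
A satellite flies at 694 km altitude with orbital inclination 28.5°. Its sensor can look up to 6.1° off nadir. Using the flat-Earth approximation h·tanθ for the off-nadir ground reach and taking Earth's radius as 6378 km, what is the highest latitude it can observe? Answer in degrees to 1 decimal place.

29.2°

For a prograde orbit the ground track reaches latitude ±i = ±28.5°.
Sensor half-swath on the ground ≈ 694·tan(6.1°) = 74 km = 0.67° of latitude.
Maximum observable latitude ≈ 28.5 + 0.67 = 29.2°.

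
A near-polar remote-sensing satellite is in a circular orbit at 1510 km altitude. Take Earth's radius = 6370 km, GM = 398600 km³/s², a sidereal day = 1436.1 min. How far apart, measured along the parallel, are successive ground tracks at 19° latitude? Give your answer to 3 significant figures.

3060 km

Semi-major axis a = 6370 + 1510 = 7880 km. Period T = 2π√(a³/μ) = 2π√(7880³/398600) = 6961.5 s = 116.02 min.
Node shift per orbit = (6961.5/86166) × 360° = 29.08°.
Equatorial spacing = 29.08 × 111.2 km/° = 3234 km.
At 19° latitude, spacing = 3234 × cos(19°) = 3057 km.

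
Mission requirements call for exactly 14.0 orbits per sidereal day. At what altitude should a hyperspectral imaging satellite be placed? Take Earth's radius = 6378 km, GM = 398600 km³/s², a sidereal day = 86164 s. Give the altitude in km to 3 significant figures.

881 km

Required period T = 86164 / 14.0 = 6154.6 s.
From T = 2π√(a³/μ): a = (μ T²/4π²)^(1/3) = (398600 × 6154.6² / 4π²)^(1/3) = 7259 km.
Altitude h = a − R = 7259 − 6378 = 881 km.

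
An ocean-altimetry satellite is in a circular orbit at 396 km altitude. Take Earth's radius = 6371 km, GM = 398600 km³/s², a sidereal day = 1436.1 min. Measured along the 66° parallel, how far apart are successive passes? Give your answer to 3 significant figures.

1050 km

Semi-major axis a = 6371 + 396 = 6767 km. Period T = 2π√(a³/μ) = 2π√(6767³/398600) = 5539.9 s = 92.33 min.
Node shift per orbit = (5539.9/86166) × 360° = 23.15°.
Equatorial spacing = 23.15 × 111.2 km/° = 2574 km.
At 66° latitude, spacing = 2574 × cos(66°) = 1047 km.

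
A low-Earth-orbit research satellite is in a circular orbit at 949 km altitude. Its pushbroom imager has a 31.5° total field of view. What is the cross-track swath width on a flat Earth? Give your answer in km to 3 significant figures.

535 km

Half-angle = 31.5°/2 = 15.75°.
Swath width ≈ 2h·tan(θ/2) = 2 × 949 × tan(15.75°) = 535.3 km.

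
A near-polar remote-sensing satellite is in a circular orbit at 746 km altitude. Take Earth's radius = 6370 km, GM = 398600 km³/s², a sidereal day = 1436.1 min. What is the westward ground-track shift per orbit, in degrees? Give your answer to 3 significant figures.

Semi-major axis a = 6370 + 746 = 7116 km. Period T = 2π√(a³/μ) = 2π√(7116³/398600) = 5974.0 s = 99.57 min.
During one orbit Earth rotates (5974.0 / 86166) × 360° = 24.96°.

25.0°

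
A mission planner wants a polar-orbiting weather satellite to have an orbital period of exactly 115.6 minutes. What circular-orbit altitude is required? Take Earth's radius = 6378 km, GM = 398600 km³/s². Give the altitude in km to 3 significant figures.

1480 km

T = 115.6 min = 6936.0 s.
From T = 2π√(a³/μ): a = (μ T²/4π²)^(1/3) = (398600 × 6936.0² / 4π²)^(1/3) = 7861 km.
Altitude h = a − R = 7861 − 6378 = 1483 km.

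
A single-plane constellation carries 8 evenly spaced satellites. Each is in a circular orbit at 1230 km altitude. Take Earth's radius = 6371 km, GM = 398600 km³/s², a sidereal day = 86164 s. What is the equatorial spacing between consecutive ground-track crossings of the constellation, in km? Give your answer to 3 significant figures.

383 km

Semi-major axis a = 6371 + 1230 = 7601 km. Period T = 2π√(a³/μ) = 2π√(7601³/398600) = 6595.0 s = 109.92 min.
Single-satellite node shift = (6595.0/86164) × 360° = 27.55°.
With 8 satellites evenly phased, successive equator crossings are 27.55/8 = 3.444° apart.
That is 3.444 × 111.2 = 383 km at the equator.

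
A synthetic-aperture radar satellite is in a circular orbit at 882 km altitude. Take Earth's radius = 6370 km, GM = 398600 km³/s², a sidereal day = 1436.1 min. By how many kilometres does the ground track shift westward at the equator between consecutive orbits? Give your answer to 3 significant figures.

2850 km

Semi-major axis a = 6370 + 882 = 7252 km. Period T = 2π√(a³/μ) = 2π√(7252³/398600) = 6146.1 s = 102.43 min.
During one orbit Earth rotates (6146.1 / 86166) × 360° = 25.68°.
At the equator that is 25.68° × (2π·6370/360) km/° = 25.68 × 111.2 = 2855 km.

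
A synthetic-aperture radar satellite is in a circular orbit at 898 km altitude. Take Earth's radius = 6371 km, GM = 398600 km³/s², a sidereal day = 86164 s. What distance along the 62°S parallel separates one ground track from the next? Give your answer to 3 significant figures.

Semi-major axis a = 6371 + 898 = 7269 km. Period T = 2π√(a³/μ) = 2π√(7269³/398600) = 6167.7 s = 102.79 min.
Node shift per orbit = (6167.7/86164) × 360° = 25.77°.
Equatorial spacing = 25.77 × 111.2 km/° = 2865 km.
At 62° latitude, spacing = 2865 × cos(62°) = 1345 km.

1350 km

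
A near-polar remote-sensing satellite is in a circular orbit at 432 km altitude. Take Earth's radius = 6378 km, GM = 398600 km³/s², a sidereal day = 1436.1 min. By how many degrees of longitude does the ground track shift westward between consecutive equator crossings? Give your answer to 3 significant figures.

23.4°

Semi-major axis a = 6378 + 432 = 6810 km. Period T = 2π√(a³/μ) = 2π√(6810³/398600) = 5592.8 s = 93.21 min.
During one orbit Earth rotates (5592.8 / 86166) × 360° = 23.37°.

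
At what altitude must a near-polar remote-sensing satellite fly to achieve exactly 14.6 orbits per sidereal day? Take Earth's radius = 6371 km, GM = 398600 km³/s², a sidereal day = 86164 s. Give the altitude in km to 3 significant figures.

Required period T = 86164 / 14.6 = 5901.6 s.
From T = 2π√(a³/μ): a = (μ T²/4π²)^(1/3) = (398600 × 5901.6² / 4π²)^(1/3) = 7058 km.
Altitude h = a − R = 7058 − 6371 = 687 km.

687 km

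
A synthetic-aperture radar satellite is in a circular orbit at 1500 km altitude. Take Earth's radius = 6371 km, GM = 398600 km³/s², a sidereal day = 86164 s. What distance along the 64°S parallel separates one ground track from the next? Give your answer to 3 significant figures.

1420 km

Semi-major axis a = 6371 + 1500 = 7871 km. Period T = 2π√(a³/μ) = 2π√(7871³/398600) = 6949.5 s = 115.83 min.
Node shift per orbit = (6949.5/86164) × 360° = 29.04°.
Equatorial spacing = 29.04 × 111.2 km/° = 3229 km.
At 64° latitude, spacing = 3229 × cos(64°) = 1415 km.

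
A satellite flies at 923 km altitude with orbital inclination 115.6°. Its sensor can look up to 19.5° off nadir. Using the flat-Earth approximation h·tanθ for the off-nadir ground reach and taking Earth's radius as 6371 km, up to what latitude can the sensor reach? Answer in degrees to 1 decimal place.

67.3°

Retrograde orbit: the ground track reaches ±(180° − i) = ±(180 − 115.6) = ±64.4°.
Sensor half-swath on the ground ≈ 923·tan(19.5°) = 327 km = 2.94° of latitude.
Maximum observable latitude ≈ 64.4 + 2.94 = 67.3°.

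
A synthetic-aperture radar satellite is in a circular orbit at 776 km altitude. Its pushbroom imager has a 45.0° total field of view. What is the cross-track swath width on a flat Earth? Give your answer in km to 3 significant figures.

Half-angle = 45.0°/2 = 22.5°.
Swath width ≈ 2h·tan(θ/2) = 2 × 776 × tan(22.5°) = 642.9 km.

643 km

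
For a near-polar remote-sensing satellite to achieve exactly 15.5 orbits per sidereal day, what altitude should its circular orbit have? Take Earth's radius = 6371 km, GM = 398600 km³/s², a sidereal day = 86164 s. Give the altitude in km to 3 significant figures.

411 km

Required period T = 86164 / 15.5 = 5559.0 s.
From T = 2π√(a³/μ): a = (μ T²/4π²)^(1/3) = (398600 × 5559.0² / 4π²)^(1/3) = 6782 km.
Altitude h = a − R = 6782 − 6371 = 411 km.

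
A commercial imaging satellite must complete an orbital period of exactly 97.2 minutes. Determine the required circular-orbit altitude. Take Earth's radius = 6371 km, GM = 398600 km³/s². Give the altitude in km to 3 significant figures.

632 km

T = 97.2 min = 5832.0 s.
From T = 2π√(a³/μ): a = (μ T²/4π²)^(1/3) = (398600 × 5832.0² / 4π²)^(1/3) = 7003 km.
Altitude h = a − R = 7003 − 6371 = 632 km.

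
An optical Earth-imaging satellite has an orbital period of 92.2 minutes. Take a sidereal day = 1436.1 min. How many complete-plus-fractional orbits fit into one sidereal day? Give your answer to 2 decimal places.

15.58

T = 92.2 min = 5532.0 s.
Orbits per sidereal day = 86166 / 5532.0 = 15.576.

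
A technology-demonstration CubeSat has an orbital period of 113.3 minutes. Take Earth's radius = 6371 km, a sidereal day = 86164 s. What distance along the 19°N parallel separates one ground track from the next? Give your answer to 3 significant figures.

2990 km

T = 113.3 min = 6798.0 s.
Node shift per orbit = (6798.0/86164) × 360° = 28.40°.
Equatorial spacing = 28.40 × 111.2 km/° = 3158 km.
At 19° latitude, spacing = 3158 × cos(19°) = 2986 km.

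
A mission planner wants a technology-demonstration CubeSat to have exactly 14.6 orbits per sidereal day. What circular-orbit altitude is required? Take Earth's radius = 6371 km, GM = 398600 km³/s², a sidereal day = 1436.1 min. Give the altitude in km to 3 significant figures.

Required period T = 86166 / 14.6 = 5901.8 s.
From T = 2π√(a³/μ): a = (μ T²/4π²)^(1/3) = (398600 × 5901.8² / 4π²)^(1/3) = 7059 km.
Altitude h = a − R = 7059 − 6371 = 688 km.

688 km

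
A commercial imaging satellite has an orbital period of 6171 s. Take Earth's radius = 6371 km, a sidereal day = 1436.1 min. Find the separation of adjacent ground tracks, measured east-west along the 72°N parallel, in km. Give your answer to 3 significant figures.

Node shift per orbit = (6171.0/86166) × 360° = 25.78°.
Equatorial spacing = 25.78 × 111.2 km/° = 2867 km.
At 72° latitude, spacing = 2867 × cos(72°) = 886 km.

886 km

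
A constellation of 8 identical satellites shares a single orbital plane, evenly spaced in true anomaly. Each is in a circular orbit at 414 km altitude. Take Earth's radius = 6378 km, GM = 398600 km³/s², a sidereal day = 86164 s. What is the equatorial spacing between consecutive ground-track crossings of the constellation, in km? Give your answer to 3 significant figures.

324 km

Semi-major axis a = 6378 + 414 = 6792 km. Period T = 2π√(a³/μ) = 2π√(6792³/398600) = 5570.7 s = 92.84 min.
Single-satellite node shift = (5570.7/86164) × 360° = 23.27°.
With 8 satellites evenly phased, successive equator crossings are 23.27/8 = 2.909° apart.
That is 2.909 × 111.3 = 324 km at the equator.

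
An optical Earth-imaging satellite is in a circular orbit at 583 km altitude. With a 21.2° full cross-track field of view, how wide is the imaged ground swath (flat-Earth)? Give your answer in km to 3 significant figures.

Half-angle = 21.2°/2 = 10.6°.
Swath width ≈ 2h·tan(θ/2) = 2 × 583 × tan(10.6°) = 218.2 km.

218 km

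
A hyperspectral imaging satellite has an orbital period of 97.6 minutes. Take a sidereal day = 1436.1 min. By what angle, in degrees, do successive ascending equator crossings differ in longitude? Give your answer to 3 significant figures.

T = 97.6 min = 5856.0 s.
During one orbit Earth rotates (5856.0 / 86166) × 360° = 24.47°.

24.5°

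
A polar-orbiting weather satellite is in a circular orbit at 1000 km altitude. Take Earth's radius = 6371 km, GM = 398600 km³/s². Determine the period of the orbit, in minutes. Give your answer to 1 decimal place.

Semi-major axis a = 6371 + 1000 = 7371 km. Period T = 2π√(a³/μ) = 2π√(7371³/398600) = 6298.0 s = 104.97 min.

105.0 min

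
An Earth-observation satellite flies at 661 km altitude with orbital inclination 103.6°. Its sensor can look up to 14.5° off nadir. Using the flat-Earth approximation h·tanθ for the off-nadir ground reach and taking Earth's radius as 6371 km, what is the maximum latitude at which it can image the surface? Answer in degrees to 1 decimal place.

Retrograde orbit: the ground track reaches ±(180° − i) = ±(180 − 103.6) = ±76.4°.
Sensor half-swath on the ground ≈ 661·tan(14.5°) = 171 km = 1.54° of latitude.
Maximum observable latitude ≈ 76.4 + 1.54 = 77.9°.

77.9°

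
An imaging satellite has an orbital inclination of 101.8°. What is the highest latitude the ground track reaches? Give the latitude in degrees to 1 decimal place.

78.2°

Retrograde orbit: the ground track reaches ±(180° − i) = ±(180 − 101.8) = ±78.2°.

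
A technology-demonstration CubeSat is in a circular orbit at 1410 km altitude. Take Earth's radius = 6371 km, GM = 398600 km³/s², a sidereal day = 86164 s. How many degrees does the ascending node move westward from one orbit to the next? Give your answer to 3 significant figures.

28.5°

Semi-major axis a = 6371 + 1410 = 7781 km. Period T = 2π√(a³/μ) = 2π√(7781³/398600) = 6830.7 s = 113.84 min.
During one orbit Earth rotates (6830.7 / 86164) × 360° = 28.54°.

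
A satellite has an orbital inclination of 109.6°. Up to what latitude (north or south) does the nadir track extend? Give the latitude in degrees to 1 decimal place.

70.4°

Retrograde orbit: the ground track reaches ±(180° − i) = ±(180 − 109.6) = ±70.4°.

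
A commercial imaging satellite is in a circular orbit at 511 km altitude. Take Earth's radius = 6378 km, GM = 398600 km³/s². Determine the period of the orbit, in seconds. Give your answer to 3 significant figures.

5690 seconds

Semi-major axis a = 6378 + 511 = 6889 km. Period T = 2π√(a³/μ) = 2π√(6889³/398600) = 5690.4 s = 94.84 min.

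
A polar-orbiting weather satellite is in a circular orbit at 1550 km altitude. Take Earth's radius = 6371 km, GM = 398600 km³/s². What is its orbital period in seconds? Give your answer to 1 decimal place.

Semi-major axis a = 6371 + 1550 = 7921 km. Period T = 2π√(a³/μ) = 2π√(7921³/398600) = 7015.9 s = 116.93 min.

7015.9 seconds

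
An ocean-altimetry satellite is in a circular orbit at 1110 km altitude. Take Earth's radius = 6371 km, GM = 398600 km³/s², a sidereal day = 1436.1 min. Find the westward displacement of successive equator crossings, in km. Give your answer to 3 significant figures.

Semi-major axis a = 6371 + 1110 = 7481 km. Period T = 2π√(a³/μ) = 2π√(7481³/398600) = 6439.5 s = 107.32 min.
During one orbit Earth rotates (6439.5 / 86166) × 360° = 26.90°.
At the equator that is 26.90° × (2π·6371/360) km/° = 26.90 × 111.2 = 2992 km.

2990 km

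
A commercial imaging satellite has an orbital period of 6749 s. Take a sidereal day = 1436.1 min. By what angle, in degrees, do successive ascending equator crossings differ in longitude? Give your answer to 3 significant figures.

28.2°

During one orbit Earth rotates (6749.0 / 86166) × 360° = 28.20°.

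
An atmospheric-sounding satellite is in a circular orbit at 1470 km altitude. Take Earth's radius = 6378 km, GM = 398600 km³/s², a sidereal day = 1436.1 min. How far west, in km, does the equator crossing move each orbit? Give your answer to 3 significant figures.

Semi-major axis a = 6378 + 1470 = 7848 km. Period T = 2π√(a³/μ) = 2π√(7848³/398600) = 6919.1 s = 115.32 min.
During one orbit Earth rotates (6919.1 / 86166) × 360° = 28.91°.
At the equator that is 28.91° × (2π·6378/360) km/° = 28.91 × 111.3 = 3218 km.

3220 km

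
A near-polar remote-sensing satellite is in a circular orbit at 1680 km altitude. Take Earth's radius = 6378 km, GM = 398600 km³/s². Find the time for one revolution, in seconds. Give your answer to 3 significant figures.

7200 seconds

Semi-major axis a = 6378 + 1680 = 8058 km. Period T = 2π√(a³/μ) = 2π√(8058³/398600) = 7198.7 s = 119.98 min.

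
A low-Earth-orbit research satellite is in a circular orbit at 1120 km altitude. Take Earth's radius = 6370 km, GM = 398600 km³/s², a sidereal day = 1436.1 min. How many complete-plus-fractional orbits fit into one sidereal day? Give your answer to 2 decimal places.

Semi-major axis a = 6370 + 1120 = 7490 km. Period T = 2π√(a³/μ) = 2π√(7490³/398600) = 6451.1 s = 107.52 min.
Orbits per sidereal day = 86166 / 6451.1 = 13.357.

13.36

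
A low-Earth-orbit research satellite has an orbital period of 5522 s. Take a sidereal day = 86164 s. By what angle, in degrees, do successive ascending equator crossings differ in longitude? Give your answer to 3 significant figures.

23.1°

During one orbit Earth rotates (5522.0 / 86164) × 360° = 23.07°.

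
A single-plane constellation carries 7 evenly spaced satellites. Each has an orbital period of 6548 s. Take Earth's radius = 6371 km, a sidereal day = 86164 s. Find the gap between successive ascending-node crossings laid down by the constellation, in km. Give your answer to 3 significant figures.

Single-satellite node shift = (6548.0/86164) × 360° = 27.36°.
With 7 satellites evenly phased, successive equator crossings are 27.36/7 = 3.908° apart.
That is 3.908 × 111.2 = 435 km at the equator.

435 km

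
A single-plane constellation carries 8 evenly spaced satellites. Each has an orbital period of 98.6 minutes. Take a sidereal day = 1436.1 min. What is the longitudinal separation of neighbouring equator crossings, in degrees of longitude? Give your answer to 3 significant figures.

3.09°

T = 98.6 min = 5916.0 s.
Single-satellite node shift = (5916.0/86166) × 360° = 24.72°.
With 8 satellites evenly phased, successive equator crossings are 24.72/8 = 3.090° apart.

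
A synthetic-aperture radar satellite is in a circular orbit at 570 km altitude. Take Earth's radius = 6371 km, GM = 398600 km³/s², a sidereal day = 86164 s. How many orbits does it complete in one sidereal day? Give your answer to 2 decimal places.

14.97

Semi-major axis a = 6371 + 570 = 6941 km. Period T = 2π√(a³/μ) = 2π√(6941³/398600) = 5755.0 s = 95.92 min.
Orbits per sidereal day = 86164 / 5755.0 = 14.972.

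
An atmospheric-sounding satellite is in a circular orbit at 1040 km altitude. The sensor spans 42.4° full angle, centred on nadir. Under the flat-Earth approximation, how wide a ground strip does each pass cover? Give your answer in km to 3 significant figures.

807 km

Half-angle = 42.4°/2 = 21.2°.
Swath width ≈ 2h·tan(θ/2) = 2 × 1040 × tan(21.2°) = 806.8 km.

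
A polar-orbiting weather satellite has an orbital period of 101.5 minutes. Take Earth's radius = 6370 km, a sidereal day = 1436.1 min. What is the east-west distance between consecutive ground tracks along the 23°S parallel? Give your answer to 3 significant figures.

T = 101.5 min = 6090.0 s.
Node shift per orbit = (6090.0/86166) × 360° = 25.44°.
Equatorial spacing = 25.44 × 111.2 km/° = 2829 km.
At 23° latitude, spacing = 2829 × cos(23°) = 2604 km.

2600 km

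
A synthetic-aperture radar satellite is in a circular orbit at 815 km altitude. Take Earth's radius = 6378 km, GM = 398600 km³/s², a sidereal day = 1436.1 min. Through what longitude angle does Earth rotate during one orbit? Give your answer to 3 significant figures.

Semi-major axis a = 6378 + 815 = 7193 km. Period T = 2π√(a³/μ) = 2π√(7193³/398600) = 6071.2 s = 101.19 min.
During one orbit Earth rotates (6071.2 / 86166) × 360° = 25.37°.

25.4°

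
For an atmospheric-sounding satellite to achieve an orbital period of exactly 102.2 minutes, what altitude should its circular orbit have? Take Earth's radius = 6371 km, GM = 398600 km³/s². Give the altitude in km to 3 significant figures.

T = 102.2 min = 6132.0 s.
From T = 2π√(a³/μ): a = (μ T²/4π²)^(1/3) = (398600 × 6132.0² / 4π²)^(1/3) = 7241 km.
Altitude h = a − R = 7241 − 6371 = 870 km.

870 km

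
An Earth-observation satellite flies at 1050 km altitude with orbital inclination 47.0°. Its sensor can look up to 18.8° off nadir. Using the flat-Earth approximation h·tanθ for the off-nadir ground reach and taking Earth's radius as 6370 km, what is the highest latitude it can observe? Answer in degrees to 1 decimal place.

For a prograde orbit the ground track reaches latitude ±i = ±47.0°.
Sensor half-swath on the ground ≈ 1050·tan(18.8°) = 357 km = 3.22° of latitude.
Maximum observable latitude ≈ 47.0 + 3.22 = 50.2°.

50.2°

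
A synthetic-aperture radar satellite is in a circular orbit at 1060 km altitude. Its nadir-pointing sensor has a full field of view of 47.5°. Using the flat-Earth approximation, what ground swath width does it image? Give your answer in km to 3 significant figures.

Half-angle = 47.5°/2 = 23.75°.
Swath width ≈ 2h·tan(θ/2) = 2 × 1060 × tan(23.75°) = 932.8 km.

933 km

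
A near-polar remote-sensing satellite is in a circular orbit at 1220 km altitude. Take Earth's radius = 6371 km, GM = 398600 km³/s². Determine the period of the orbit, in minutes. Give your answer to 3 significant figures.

110 min

Semi-major axis a = 6371 + 1220 = 7591 km. Period T = 2π√(a³/μ) = 2π√(7591³/398600) = 6582.0 s = 109.70 min.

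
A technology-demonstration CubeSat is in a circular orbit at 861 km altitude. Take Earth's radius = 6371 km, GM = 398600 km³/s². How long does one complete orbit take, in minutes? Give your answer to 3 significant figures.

Semi-major axis a = 6371 + 861 = 7232 km. Period T = 2π√(a³/μ) = 2π√(7232³/398600) = 6120.7 s = 102.01 min.

102 min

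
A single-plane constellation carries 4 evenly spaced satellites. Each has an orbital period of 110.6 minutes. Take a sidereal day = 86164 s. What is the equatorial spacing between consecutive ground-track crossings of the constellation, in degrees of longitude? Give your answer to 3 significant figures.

6.93°

T = 110.6 min = 6636.0 s.
Single-satellite node shift = (6636.0/86164) × 360° = 27.73°.
With 4 satellites evenly phased, successive equator crossings are 27.73/4 = 6.931° apart.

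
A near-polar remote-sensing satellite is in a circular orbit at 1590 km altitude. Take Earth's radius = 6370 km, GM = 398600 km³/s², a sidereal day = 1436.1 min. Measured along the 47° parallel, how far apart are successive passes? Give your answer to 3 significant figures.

Semi-major axis a = 6370 + 1590 = 7960 km. Period T = 2π√(a³/μ) = 2π√(7960³/398600) = 7067.7 s = 117.80 min.
Node shift per orbit = (7067.7/86166) × 360° = 29.53°.
Equatorial spacing = 29.53 × 111.2 km/° = 3283 km.
At 47° latitude, spacing = 3283 × cos(47°) = 2239 km.

2240 km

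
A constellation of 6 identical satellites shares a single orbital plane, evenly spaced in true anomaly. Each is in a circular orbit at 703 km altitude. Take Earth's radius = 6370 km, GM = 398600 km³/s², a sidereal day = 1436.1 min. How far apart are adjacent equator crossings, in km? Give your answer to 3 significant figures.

458 km

Semi-major axis a = 6370 + 703 = 7073 km. Period T = 2π√(a³/μ) = 2π√(7073³/398600) = 5919.9 s = 98.67 min.
Single-satellite node shift = (5919.9/86166) × 360° = 24.73°.
With 6 satellites evenly phased, successive equator crossings are 24.73/6 = 4.122° apart.
That is 4.122 × 111.2 = 458 km at the equator.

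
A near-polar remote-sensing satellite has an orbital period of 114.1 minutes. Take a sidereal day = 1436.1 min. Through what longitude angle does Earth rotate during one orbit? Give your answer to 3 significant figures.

28.6°

T = 114.1 min = 6846.0 s.
During one orbit Earth rotates (6846.0 / 86166) × 360° = 28.60°.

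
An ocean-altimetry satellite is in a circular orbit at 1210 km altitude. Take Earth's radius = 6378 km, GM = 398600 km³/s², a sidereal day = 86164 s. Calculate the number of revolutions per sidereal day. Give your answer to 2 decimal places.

Semi-major axis a = 6378 + 1210 = 7588 km. Period T = 2π√(a³/μ) = 2π√(7588³/398600) = 6578.1 s = 109.64 min.
Orbits per sidereal day = 86164 / 6578.1 = 13.099.

13.10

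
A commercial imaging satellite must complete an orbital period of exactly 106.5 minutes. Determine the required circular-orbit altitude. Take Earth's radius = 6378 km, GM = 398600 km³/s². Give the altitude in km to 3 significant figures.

1060 km

T = 106.5 min = 6390.0 s.
From T = 2π√(a³/μ): a = (μ T²/4π²)^(1/3) = (398600 × 6390.0² / 4π²)^(1/3) = 7443 km.
Altitude h = a − R = 7443 − 6378 = 1065 km.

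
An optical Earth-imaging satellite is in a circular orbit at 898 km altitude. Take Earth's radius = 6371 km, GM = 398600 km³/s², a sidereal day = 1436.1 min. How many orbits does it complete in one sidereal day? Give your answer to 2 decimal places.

Semi-major axis a = 6371 + 898 = 7269 km. Period T = 2π√(a³/μ) = 2π√(7269³/398600) = 6167.7 s = 102.79 min.
Orbits per sidereal day = 86166 / 6167.7 = 13.971.

13.97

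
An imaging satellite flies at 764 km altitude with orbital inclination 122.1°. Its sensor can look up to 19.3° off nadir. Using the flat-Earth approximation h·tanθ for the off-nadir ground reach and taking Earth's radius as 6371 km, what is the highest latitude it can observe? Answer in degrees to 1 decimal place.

60.3°

Retrograde orbit: the ground track reaches ±(180° − i) = ±(180 − 122.1) = ±57.9°.
Sensor half-swath on the ground ≈ 764·tan(19.3°) = 268 km = 2.41° of latitude.
Maximum observable latitude ≈ 57.9 + 2.41 = 60.3°.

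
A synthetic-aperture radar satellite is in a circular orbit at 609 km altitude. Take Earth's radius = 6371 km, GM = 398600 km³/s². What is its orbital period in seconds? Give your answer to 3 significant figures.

5800 seconds

Semi-major axis a = 6371 + 609 = 6980 km. Period T = 2π√(a³/μ) = 2π√(6980³/398600) = 5803.6 s = 96.73 min.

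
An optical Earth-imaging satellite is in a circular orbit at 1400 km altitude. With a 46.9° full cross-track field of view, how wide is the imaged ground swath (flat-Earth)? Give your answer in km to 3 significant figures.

1210 km

Half-angle = 46.9°/2 = 23.45°.
Swath width ≈ 2h·tan(θ/2) = 2 × 1400 × tan(23.45°) = 1214.6 km.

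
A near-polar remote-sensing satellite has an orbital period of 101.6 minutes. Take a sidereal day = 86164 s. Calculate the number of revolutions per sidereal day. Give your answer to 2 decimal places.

T = 101.6 min = 6096.0 s.
Orbits per sidereal day = 86164 / 6096.0 = 14.135.

14.13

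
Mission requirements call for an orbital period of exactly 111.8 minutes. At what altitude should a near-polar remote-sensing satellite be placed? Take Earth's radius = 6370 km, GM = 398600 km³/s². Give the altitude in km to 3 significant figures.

1320 km

T = 111.8 min = 6708.0 s.
From T = 2π√(a³/μ): a = (μ T²/4π²)^(1/3) = (398600 × 6708.0² / 4π²)^(1/3) = 7688 km.
Altitude h = a − R = 7688 − 6370 = 1318 km.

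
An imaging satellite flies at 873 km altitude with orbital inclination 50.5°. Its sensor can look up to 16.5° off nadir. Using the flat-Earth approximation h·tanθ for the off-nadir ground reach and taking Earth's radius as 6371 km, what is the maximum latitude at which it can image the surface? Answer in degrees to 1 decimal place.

52.8°

For a prograde orbit the ground track reaches latitude ±i = ±50.5°.
Sensor half-swath on the ground ≈ 873·tan(16.5°) = 259 km = 2.33° of latitude.
Maximum observable latitude ≈ 50.5 + 2.33 = 52.8°.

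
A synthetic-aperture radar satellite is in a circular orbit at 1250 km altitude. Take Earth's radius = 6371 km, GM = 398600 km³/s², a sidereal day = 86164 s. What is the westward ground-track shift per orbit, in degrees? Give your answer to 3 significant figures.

Semi-major axis a = 6371 + 1250 = 7621 km. Period T = 2π√(a³/μ) = 2π√(7621³/398600) = 6621.1 s = 110.35 min.
During one orbit Earth rotates (6621.1 / 86164) × 360° = 27.66°.

27.7°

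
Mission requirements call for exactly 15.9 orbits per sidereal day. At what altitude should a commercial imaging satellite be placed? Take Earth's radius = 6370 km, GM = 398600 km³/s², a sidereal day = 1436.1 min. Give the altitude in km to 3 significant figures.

298 km

Required period T = 86166 / 15.9 = 5419.2 s.
From T = 2π√(a³/μ): a = (μ T²/4π²)^(1/3) = (398600 × 5419.2² / 4π²)^(1/3) = 6668 km.
Altitude h = a − R = 6668 − 6370 = 298 km.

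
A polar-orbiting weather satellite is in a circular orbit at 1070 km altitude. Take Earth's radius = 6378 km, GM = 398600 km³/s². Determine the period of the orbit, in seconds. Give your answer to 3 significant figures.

6400 seconds

Semi-major axis a = 6378 + 1070 = 7448 km. Period T = 2π√(a³/μ) = 2π√(7448³/398600) = 6396.9 s = 106.62 min.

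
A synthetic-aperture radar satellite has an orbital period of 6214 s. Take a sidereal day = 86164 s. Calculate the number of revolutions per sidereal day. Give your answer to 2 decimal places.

Orbits per sidereal day = 86164 / 6214.0 = 13.866.

13.87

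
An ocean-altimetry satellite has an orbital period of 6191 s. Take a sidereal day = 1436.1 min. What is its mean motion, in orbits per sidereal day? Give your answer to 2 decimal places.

13.92

Orbits per sidereal day = 86166 / 6191.0 = 13.918.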